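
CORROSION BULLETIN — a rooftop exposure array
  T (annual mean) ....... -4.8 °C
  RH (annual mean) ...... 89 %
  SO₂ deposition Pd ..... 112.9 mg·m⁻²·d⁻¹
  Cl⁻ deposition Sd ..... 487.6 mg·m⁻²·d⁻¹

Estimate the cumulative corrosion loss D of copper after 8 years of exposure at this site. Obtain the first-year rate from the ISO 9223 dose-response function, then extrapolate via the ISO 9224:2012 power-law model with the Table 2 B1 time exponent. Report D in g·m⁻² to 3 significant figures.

D(8) = 57.3 g·m⁻²

copper: temperature factor f = +0.126·(-14.8) = -1.8648
  sulphur-dioxide contribution → 0.5353 μm/a
  chloride contribution → 1.061 μm/a
  total first-year rate 1.597 μm/a
Long-term exponent b (ISO 9224 Table 2, B1) = 0.667
  D(8) = 1.597 × 8^0.667 = 1.597 × 4.003 = 6.391 μm
  Mass loss = 6.391 μm × 8.96 g/cm³ = 57.26 g·m⁻²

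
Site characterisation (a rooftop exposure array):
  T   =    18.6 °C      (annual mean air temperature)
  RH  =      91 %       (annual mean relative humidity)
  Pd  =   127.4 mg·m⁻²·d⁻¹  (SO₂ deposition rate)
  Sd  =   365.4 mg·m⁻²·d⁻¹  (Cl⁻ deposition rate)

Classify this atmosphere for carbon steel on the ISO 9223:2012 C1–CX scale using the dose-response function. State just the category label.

CX

carbon steel: T>10 °C ⇒ hinge -0.054·(18.6−10) = -0.4644
  SO₂ term: 1.77·127.4^0.52·exp(0.02·91-0.4644) = 85.39
  Cl⁻ term: 0.102·365.4^0.62·exp(0.033·91+0.04·18.6) = 167.8
  r_corr = 85.39 + 167.8 = 253.2 μm/a
253 μm/a falls in (200, 700] for carbon steel → category CX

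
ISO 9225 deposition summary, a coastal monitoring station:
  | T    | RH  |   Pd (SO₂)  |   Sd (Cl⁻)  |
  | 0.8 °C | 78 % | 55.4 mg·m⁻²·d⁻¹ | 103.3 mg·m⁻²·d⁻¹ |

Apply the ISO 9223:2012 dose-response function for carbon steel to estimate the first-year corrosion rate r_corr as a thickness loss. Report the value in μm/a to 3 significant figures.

r_corr = 41.6 μm/a

carbon steel: f(T) = +0.150·(T−10) [T≤10 °C] = -1.3800
  SO₂ term: 1.77·55.4^0.52·exp(0.02·78-1.3800) = 17.09
  Cl⁻ term: 0.102·103.3^0.62·exp(0.033·78+0.04·0.8) = 24.5
  sum: 17.09 + 24.5 → r_corr = 41.59 μm/a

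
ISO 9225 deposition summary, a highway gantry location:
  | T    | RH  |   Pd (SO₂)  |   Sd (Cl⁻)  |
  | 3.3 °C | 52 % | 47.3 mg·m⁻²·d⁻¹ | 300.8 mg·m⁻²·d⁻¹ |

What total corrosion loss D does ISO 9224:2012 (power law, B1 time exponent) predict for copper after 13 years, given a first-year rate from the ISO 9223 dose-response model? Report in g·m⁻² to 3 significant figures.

copper: temperature factor f = +0.126·(-6.7) = -0.8442
  sulphur-dioxide contribution → 0.1335 μm/a
  chloride contribution → 0.3657 μm/a
  ⇒ r_corr(copper) = 0.4992 μm/a
Long-term exponent b (ISO 9224 Table 2, B1) = 0.667
  D(13) = 0.4992 × 13^0.667 = 0.4992 × 5.534 = 2.762 μm
  Mass loss = 2.762 μm × 8.96 g/cm³ = 24.75 g·m⁻²

D(13) = 24.7 g·m⁻²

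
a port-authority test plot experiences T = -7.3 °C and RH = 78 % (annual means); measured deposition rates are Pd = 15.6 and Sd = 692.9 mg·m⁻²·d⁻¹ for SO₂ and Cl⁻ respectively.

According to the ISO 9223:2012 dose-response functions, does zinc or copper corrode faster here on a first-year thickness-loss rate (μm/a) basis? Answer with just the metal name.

zinc: temperature factor f = +0.038·(-17.3) = -0.6574
  SO₂ term: 0.0129·15.6^0.44·exp(0.046·78-0.6574) = 0.8097
  Sd branch = 0.0175·Sd^0.57·e^(0.008·RH+0.085·T) = 0.7307 μm/a
  sum: 0.8097 + 0.7307 → r_corr = 1.54 μm/a
copper: temperature factor f = +0.126·(-17.3) = -2.1798
  SO₂ term: 0.0053·15.6^0.26·exp(0.059·78-2.1798) = 0.122
  Sd branch = 0.01025·Sd^0.27·e^(0.036·RH+0.049·T) = 0.6948 μm/a
  r_corr = 0.122 + 0.6948 = 0.8168 μm/a
Ordering by μm/a: zinc (1.54) > copper (0.817)

zinc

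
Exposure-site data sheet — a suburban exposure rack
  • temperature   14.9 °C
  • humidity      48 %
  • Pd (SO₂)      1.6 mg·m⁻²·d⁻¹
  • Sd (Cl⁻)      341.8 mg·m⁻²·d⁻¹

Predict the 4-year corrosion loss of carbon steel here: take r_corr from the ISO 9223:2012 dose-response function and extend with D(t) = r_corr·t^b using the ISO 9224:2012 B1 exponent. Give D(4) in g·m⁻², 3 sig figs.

carbon steel: f(T) = -0.054·(T−10) [T>10 °C] = -0.2646
  sulphur-dioxide contribution → 4.53 μm/a
  chloride contribution → 33.6 μm/a
  total first-year rate 38.13 μm/a
Power-law: D(4) = r_corr · 4^0.523
  D(4) = 38.13 × 4^0.523 = 38.13 × 2.065 = 78.73 μm
  Mass loss = 78.73 μm × 7.85 g/cm³ = 618 g·m⁻²

D(4) = 618 g·m⁻²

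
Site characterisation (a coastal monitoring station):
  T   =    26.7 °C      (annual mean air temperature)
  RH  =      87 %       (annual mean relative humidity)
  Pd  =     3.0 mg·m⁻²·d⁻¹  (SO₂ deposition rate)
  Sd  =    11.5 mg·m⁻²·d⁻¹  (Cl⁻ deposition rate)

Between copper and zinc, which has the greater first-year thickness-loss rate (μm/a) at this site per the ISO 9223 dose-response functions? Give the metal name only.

copper

copper: temperature factor f = -0.080·(16.7) = -1.3360
  Pd branch = 0.0053·Pd^0.26·e^(0.059·RH+f) = 0.3143 μm/a
  Cl⁻ term: 0.01025·11.5^0.27·exp(0.036·87+0.049·26.7) = 1.681
  r_corr = 0.3143 + 1.681 = 1.995 μm/a
zinc: f(T) = -0.071·(T−10) [T>10 °C] = -1.1857
  Pd branch = 0.0129·Pd^0.44·e^(0.046·RH+f) = 0.3496 μm/a
  Cl⁻ term: 0.0175·11.5^0.57·exp(0.008·87+0.085·26.7) = 1.366
  sum: 0.3496 + 1.366 → r_corr = 1.716 μm/a
Ordering by μm/a: copper (2) > zinc (1.72)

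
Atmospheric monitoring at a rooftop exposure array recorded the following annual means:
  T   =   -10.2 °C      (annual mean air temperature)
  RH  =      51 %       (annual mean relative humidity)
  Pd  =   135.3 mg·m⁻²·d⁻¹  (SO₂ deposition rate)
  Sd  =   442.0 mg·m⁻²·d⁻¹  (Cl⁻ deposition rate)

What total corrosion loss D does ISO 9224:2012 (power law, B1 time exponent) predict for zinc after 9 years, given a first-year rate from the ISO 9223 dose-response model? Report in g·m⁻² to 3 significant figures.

zinc: f(T) = +0.038·(T−10) [T≤10 °C] = -0.7676
  Pd branch = 0.0129·Pd^0.44·e^(0.046·RH+f) = 0.5418 μm/a
  Sd branch = 0.0175·Sd^0.57·e^(0.008·RH+0.085·T) = 0.3561 μm/a
  r_corr = 0.5418 + 0.3561 = 0.8979 μm/a
Long-term exponent b (ISO 9224 Table 2, B1) = 0.813
  D(9) = 0.8979 × 9^0.813 = 0.8979 × 5.968 = 5.358 μm
  Mass loss = 5.358 μm × 7.14 g/cm³ = 38.26 g·m⁻²

D(9) = 38.3 g·m⁻²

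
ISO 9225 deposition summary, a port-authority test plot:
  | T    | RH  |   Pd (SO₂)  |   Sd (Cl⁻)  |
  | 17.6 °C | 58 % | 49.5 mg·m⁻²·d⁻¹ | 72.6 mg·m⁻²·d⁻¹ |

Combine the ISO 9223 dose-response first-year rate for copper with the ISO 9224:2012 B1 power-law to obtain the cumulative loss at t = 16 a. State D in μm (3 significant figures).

copper: f(T) = -0.080·(T−10) [T>10 °C] = -0.6080
  Pd branch = 0.0053·Pd^0.26·e^(0.059·RH+f) = 0.2438 μm/a
  Cl⁻ term: 0.01025·72.6^0.27·exp(0.036·58+0.049·17.6) = 0.623
  r_corr = 0.2438 + 0.623 = 0.8668 μm/a
ISO 9224: D(t) = r_corr · t^b with b = 0.667 (copper, B1)
  D(16) = 0.8668 × 16^0.667 = 0.8668 × 6.355 = 5.509 μm

D(16) = 5.51 μm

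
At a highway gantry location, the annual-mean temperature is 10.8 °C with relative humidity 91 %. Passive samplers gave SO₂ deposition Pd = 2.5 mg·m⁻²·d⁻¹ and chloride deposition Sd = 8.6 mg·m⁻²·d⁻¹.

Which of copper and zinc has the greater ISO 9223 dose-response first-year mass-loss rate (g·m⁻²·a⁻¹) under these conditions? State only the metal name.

copper: f(T) = -0.080·(T−10) [T>10 °C] = -0.0640
  sulphur-dioxide contribution → 1.354 μm/a
  chloride contribution → 0.8234 μm/a
  total first-year rate 2.178 μm/a
  mass loss = 2.178 μm/a × 8.96 g/cm³ = 19.51 g·m⁻²·a⁻¹
zinc: temperature factor f = -0.071·(0.8) = -0.0568
  sulphur-dioxide contribution → 1.199 μm/a
  chloride contribution → 0.3094 μm/a
  total first-year rate 1.509 μm/a
  mass loss = 1.509 μm/a × 7.14 g/cm³ = 10.77 g·m⁻²·a⁻¹
Ordering by g·m⁻²·a⁻¹: copper (19.5) > zinc (10.8)

copper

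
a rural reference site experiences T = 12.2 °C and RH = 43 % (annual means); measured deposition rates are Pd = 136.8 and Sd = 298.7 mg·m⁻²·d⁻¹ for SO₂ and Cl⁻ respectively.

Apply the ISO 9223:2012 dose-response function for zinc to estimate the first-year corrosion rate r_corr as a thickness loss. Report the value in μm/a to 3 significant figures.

zinc: f(T) = -0.071·(T−10) [T>10 °C] = -0.1562
  SO₂ term: 0.0129·136.8^0.44·exp(0.046·43-0.1562) = 0.6945
  Cl⁻ term: 0.0175·298.7^0.57·exp(0.008·43+0.085·12.2) = 1.793
  sum: 0.6945 + 1.793 → r_corr = 2.488 μm/a

r_corr = 2.49 μm/a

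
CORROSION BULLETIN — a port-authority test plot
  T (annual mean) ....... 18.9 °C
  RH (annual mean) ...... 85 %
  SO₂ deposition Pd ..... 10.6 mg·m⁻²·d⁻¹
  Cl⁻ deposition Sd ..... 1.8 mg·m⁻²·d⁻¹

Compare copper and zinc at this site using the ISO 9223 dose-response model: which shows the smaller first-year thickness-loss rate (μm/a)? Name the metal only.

copper: T>10 °C ⇒ hinge -0.080·(18.9−10) = -0.7120
  SO₂ term: 0.0053·10.6^0.26·exp(0.059·85-0.7120) = 0.7238
  Sd branch = 0.01025·Sd^0.27·e^(0.036·RH+0.049·T) = 0.6468 μm/a
  r_corr = 0.7238 + 0.6468 = 1.371 μm/a
zinc: T>10 °C ⇒ hinge -0.071·(18.9−10) = -0.6319
  Pd branch = 0.0129·Pd^0.44·e^(0.046·RH+f) = 0.9669 μm/a
  Cl⁻ term: 0.0175·1.8^0.57·exp(0.008·85+0.085·18.9) = 0.2407
  r_corr = 0.9669 + 0.2407 = 1.208 μm/a
Ordering by μm/a: copper (1.37) > zinc (1.21)

zinc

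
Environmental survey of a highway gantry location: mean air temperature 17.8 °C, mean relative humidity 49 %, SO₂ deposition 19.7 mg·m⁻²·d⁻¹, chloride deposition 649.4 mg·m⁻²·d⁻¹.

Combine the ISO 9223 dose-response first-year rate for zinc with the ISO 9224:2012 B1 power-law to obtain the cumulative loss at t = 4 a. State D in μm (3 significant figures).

D(4) = 15.4 μm

zinc: T>10 °C ⇒ hinge -0.071·(17.8−10) = -0.5538
  sulphur-dioxide contribution → 0.2621 μm/a
  chloride contribution → 4.715 μm/a
  total first-year rate 4.977 μm/a
Power-law: D(4) = r_corr · 4^0.813
  D(4) = 4.977 × 4^0.813 = 4.977 × 3.087 = 15.36 μm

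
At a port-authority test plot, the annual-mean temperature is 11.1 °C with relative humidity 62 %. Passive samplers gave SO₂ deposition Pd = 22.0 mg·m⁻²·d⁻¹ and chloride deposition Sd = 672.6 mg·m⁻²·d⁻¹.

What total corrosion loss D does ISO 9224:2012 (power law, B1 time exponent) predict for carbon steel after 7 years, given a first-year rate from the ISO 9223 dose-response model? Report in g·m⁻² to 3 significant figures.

carbon steel: temperature factor f = -0.054·(1.1) = -0.0594
  sulphur-dioxide contribution → 28.76 μm/a
  chloride contribution → 69.7 μm/a
  ⇒ r_corr(carbon steel) = 98.45 μm/a
Power-law: D(7) = r_corr · 7^0.523
  D(7) = 98.45 × 7^0.523 = 98.45 × 2.767 = 272.4 μm
  Mass loss = 272.4 μm × 7.85 g/cm³ = 2138 g·m⁻²

D(7) = 2.14e+03 g·m⁻²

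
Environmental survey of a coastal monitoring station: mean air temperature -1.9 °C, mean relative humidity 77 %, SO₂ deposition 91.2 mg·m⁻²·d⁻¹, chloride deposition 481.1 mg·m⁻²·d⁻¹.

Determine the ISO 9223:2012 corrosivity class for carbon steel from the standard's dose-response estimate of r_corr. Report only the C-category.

carbon steel: T≤10 °C ⇒ hinge +0.150·(-1.9−10) = -1.7850
  Pd branch = 1.77·Pd^0.52·e^(0.02·RH+f) = 14.48 μm/a
  Sd branch = 0.102·Sd^0.62·e^(0.033·RH+0.04·T) = 55.22 μm/a
  r_corr = 14.48 + 55.22 = 69.7 μm/a
ISO 9223 Table 2 (carbon steel): 50 < 69.7 ≤ 80 μm/a ⇒ C4

C4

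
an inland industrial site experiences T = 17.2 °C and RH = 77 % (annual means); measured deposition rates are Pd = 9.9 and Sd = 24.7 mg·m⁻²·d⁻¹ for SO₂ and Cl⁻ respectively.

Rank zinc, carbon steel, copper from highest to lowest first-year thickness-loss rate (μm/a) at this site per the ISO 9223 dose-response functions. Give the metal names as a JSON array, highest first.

["carbon steel", "zinc", "copper"]

zinc: temperature factor f = -0.071·(7.2) = -0.5112
  sulphur-dioxide contribution → 0.7327 μm/a
  chloride contribution → 0.8696 μm/a
  total first-year rate 1.602 μm/a
carbon steel: T>10 °C ⇒ hinge -0.054·(17.2−10) = -0.3888
  sulphur-dioxide contribution → 18.44 μm/a
  chloride contribution → 18.81 μm/a
  total first-year rate 37.25 μm/a
copper: T>10 °C ⇒ hinge -0.080·(17.2−10) = -0.5760
  sulphur-dioxide contribution → 0.5081 μm/a
  chloride contribution → 0.905 μm/a
  total first-year rate 1.413 μm/a
Ordering by μm/a: carbon steel (37.2) > zinc (1.6) > copper (1.41)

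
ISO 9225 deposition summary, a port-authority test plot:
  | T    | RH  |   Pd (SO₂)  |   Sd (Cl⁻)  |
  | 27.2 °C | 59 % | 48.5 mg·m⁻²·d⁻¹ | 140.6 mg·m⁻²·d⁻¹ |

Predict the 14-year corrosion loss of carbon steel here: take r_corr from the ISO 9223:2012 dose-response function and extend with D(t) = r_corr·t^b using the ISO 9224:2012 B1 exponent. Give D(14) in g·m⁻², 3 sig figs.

carbon steel: T>10 °C ⇒ hinge -0.054·(27.2−10) = -0.9288
  SO₂ term: 1.77·48.5^0.52·exp(0.02·59-0.9288) = 17.13
  Cl⁻ term: 0.102·140.6^0.62·exp(0.033·59+0.04·27.2) = 45.54
  r_corr = 17.13 + 45.54 = 62.67 μm/a
ISO 9224: D(t) = r_corr · t^b with b = 0.523 (carbon steel, B1)
  D(14) = 62.67 × 14^0.523 = 62.67 × 3.976 = 249.2 μm
  Mass loss = 249.2 μm × 7.85 g/cm³ = 1956 g·m⁻²

D(14) = 1.96e+03 g·m⁻²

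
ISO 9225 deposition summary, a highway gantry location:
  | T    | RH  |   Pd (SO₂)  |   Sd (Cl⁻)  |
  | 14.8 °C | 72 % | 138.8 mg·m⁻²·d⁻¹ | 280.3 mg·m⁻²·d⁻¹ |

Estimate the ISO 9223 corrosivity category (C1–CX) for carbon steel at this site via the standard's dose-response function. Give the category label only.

C5

carbon steel: f(T) = -0.054·(T−10) [T>10 °C] = -0.2592
  SO₂ term: 1.77·138.8^0.52·exp(0.02·72-0.2592) = 74.96
  Cl⁻ term: 0.102·280.3^0.62·exp(0.033·72+0.04·14.8) = 65.33
  sum: 74.96 + 65.33 → r_corr = 140.3 μm/a
140 μm/a falls in (80, 200] for carbon steel → category C5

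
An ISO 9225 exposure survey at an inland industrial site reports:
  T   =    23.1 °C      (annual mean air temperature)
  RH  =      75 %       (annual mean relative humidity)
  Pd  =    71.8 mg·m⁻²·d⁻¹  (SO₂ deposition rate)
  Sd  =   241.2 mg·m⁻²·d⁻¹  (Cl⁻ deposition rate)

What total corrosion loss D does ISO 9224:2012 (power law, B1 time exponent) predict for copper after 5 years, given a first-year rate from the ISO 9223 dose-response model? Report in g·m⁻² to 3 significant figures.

D(5) = 66.9 g·m⁻²

copper: temperature factor f = -0.080·(13.1) = -1.0480
  SO₂ term: 0.0053·71.8^0.26·exp(0.059·75-1.0480) = 0.4715
  Sd branch = 0.01025·Sd^0.27·e^(0.036·RH+0.049·T) = 2.08 μm/a
  r_corr = 0.4715 + 2.08 = 2.552 μm/a
Power-law: D(5) = r_corr · 5^0.667
  D(5) = 2.552 × 5^0.667 = 2.552 × 2.926 = 7.466 μm
  Mass loss = 7.466 μm × 8.96 g/cm³ = 66.89 g·m⁻²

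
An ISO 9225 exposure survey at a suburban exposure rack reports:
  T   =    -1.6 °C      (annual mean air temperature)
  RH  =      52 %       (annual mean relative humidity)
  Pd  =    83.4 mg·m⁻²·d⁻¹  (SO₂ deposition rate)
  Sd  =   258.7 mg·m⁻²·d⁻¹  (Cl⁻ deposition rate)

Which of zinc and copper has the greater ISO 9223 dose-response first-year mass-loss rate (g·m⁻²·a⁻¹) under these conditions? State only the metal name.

zinc: T≤10 °C ⇒ hinge +0.038·(-1.6−10) = -0.4408
  sulphur-dioxide contribution → 0.6358 μm/a
  chloride contribution → 0.5495 μm/a
  ⇒ r_corr(zinc) = 1.185 μm/a
  mass loss = 1.185 μm/a × 7.14 g/cm³ = 8.463 g·m⁻²·a⁻¹
copper: f(T) = +0.126·(T−10) [T≤10 °C] = -1.4616
  sulphur-dioxide contribution → 0.08345 μm/a
  chloride contribution → 0.2761 μm/a
  total first-year rate 0.3596 μm/a
  mass loss = 0.3596 μm/a × 8.96 g/cm³ = 3.222 g·m⁻²·a⁻¹
Ordering by g·m⁻²·a⁻¹: zinc (8.46) > copper (3.22)

zinc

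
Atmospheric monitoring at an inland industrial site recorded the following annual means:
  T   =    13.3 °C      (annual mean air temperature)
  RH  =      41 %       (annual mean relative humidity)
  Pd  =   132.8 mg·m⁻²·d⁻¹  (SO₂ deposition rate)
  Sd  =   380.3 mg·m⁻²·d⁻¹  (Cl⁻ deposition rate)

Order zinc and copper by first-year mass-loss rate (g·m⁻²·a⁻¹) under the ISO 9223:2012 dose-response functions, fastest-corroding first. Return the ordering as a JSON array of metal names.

["zinc", "copper"]

zinc: T>10 °C ⇒ hinge -0.071·(13.3−10) = -0.2343
  Pd branch = 0.0129·Pd^0.44·e^(0.046·RH+f) = 0.5783 μm/a
  Cl⁻ term: 0.0175·380.3^0.57·exp(0.008·41+0.085·13.3) = 2.224
  r_corr = 0.5783 + 2.224 = 2.802 μm/a
  mass loss = 2.802 μm/a × 7.14 g/cm³ = 20.01 g·m⁻²·a⁻¹
copper: temperature factor f = -0.080·(3.3) = -0.2640
  Pd branch = 0.0053·Pd^0.26·e^(0.059·RH+f) = 0.163 μm/a
  Cl⁻ term: 0.01025·380.3^0.27·exp(0.036·41+0.049·13.3) = 0.428
  r_corr = 0.163 + 0.428 = 0.591 μm/a
  mass loss = 0.591 μm/a × 8.96 g/cm³ = 5.295 g·m⁻²·a⁻¹
Ordering by g·m⁻²·a⁻¹: zinc (20) > copper (5.3)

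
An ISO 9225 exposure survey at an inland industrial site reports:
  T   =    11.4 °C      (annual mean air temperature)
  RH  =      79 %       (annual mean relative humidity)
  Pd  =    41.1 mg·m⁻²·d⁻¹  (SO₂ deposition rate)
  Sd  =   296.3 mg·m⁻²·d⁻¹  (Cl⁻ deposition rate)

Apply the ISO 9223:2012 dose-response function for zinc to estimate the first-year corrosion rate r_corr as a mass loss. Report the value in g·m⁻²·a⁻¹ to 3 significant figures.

r_corr = 32.1 g·m⁻²·a⁻¹

zinc: T>10 °C ⇒ hinge -0.071·(11.4−10) = -0.0994
  Pd branch = 0.0129·Pd^0.44·e^(0.046·RH+f) = 2.268 μm/a
  Cl⁻ term: 0.0175·296.3^0.57·exp(0.008·79+0.085·11.4) = 2.224
  r_corr = 2.268 + 2.224 = 4.493 μm/a
Convert to mass loss: 4.493 μm/a × 7.14 g/cm³ = 32.08 g·m⁻²·a⁻¹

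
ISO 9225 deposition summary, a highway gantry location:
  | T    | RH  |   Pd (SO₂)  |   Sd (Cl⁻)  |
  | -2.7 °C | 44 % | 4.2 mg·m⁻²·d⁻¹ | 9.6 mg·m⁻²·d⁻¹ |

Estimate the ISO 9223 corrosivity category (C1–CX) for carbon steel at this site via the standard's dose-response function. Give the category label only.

C2

carbon steel: f(T) = +0.150·(T−10) [T≤10 °C] = -1.9050
  sulphur-dioxide contribution → 1.339 μm/a
  chloride contribution → 1.59 μm/a
  total first-year rate 2.929 μm/a
ISO 9223 Table 2 (carbon steel): 1.3 < 2.93 ≤ 25 μm/a ⇒ C2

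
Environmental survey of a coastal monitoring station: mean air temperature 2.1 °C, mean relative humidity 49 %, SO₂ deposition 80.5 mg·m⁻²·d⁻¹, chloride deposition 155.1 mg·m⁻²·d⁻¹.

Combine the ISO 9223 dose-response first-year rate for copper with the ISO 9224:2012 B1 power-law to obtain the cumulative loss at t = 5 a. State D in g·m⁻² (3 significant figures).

copper: T≤10 °C ⇒ hinge +0.126·(2.1−10) = -0.9954
  Pd branch = 0.0053·Pd^0.26·e^(0.059·RH+f) = 0.1104 μm/a
  Cl⁻ term: 0.01025·155.1^0.27·exp(0.036·49+0.049·2.1) = 0.2588
  r_corr = 0.1104 + 0.2588 = 0.3692 μm/a
ISO 9224: D(t) = r_corr · t^b with b = 0.667 (copper, B1)
  D(5) = 0.3692 × 5^0.667 = 0.3692 × 2.926 = 1.08 μm
  Mass loss = 1.08 μm × 8.96 g/cm³ = 9.678 g·m⁻²

D(5) = 9.68 g·m⁻²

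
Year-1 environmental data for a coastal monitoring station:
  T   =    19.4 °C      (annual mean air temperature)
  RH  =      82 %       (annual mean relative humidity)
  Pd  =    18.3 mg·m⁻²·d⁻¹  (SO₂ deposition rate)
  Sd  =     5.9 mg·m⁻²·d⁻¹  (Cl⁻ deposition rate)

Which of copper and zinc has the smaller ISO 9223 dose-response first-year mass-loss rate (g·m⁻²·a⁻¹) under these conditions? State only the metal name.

zinc

copper: temperature factor f = -0.080·(9.4) = -0.7520
  Pd branch = 0.0053·Pd^0.26·e^(0.059·RH+f) = 0.6715 μm/a
  Sd branch = 0.01025·Sd^0.27·e^(0.036·RH+0.049·T) = 0.8198 μm/a
  sum: 0.6715 + 0.8198 → r_corr = 1.491 μm/a
  mass loss = 1.491 μm/a × 8.96 g/cm³ = 13.36 g·m⁻²·a⁻¹
zinc: temperature factor f = -0.071·(9.4) = -0.6674
  Pd branch = 0.0129·Pd^0.44·e^(0.046·RH+f) = 1.034 μm/a
  Sd branch = 0.0175·Sd^0.57·e^(0.008·RH+0.085·T) = 0.4825 μm/a
  sum: 1.034 + 0.4825 → r_corr = 1.516 μm/a
  mass loss = 1.516 μm/a × 7.14 g/cm³ = 10.83 g·m⁻²·a⁻¹
Ordering by g·m⁻²·a⁻¹: copper (13.4) > zinc (10.8)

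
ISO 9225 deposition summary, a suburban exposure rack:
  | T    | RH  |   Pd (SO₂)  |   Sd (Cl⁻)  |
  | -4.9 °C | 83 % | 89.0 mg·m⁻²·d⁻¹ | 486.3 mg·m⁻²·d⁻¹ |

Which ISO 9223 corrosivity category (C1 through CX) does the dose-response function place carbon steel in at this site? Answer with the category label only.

C4

carbon steel: T≤10 °C ⇒ hinge +0.150·(-4.9−10) = -2.2350
  sulphur-dioxide contribution → 10.28 μm/a
  chloride contribution → 60.1 μm/a
  ⇒ r_corr(carbon steel) = 70.38 μm/a
ISO 9223 Table 2 (carbon steel): 50 < 70.4 ≤ 80 μm/a ⇒ C4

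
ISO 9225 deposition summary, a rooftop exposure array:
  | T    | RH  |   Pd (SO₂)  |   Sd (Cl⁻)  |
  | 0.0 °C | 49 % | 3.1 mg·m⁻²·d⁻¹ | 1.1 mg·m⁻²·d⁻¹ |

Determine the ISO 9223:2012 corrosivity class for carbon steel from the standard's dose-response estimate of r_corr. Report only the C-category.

carbon steel: f(T) = +0.150·(T−10) [T≤10 °C] = -1.5000
  SO₂ term: 1.77·3.1^0.52·exp(0.02·49-1.5000) = 1.895
  Sd branch = 0.102·Sd^0.62·e^(0.033·RH+0.04·T) = 0.5452 μm/a
  r_corr = 1.895 + 0.5452 = 2.44 μm/a
Category bounds: 1.3…25 μm/a bracket r_corr ⇒ C2

C2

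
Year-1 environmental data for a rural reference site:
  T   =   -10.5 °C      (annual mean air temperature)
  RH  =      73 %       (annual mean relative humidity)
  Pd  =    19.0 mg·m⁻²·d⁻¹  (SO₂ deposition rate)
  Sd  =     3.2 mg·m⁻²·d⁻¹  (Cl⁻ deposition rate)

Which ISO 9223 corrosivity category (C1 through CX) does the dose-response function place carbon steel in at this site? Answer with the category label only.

C2

carbon steel: f(T) = +0.150·(T−10) [T≤10 °C] = -3.0750
  sulphur-dioxide contribution → 1.628 μm/a
  chloride contribution → 1.533 μm/a
  total first-year rate 3.161 μm/a
ISO 9223 Table 2 (carbon steel): 1.3 < 3.16 ≤ 25 μm/a ⇒ C2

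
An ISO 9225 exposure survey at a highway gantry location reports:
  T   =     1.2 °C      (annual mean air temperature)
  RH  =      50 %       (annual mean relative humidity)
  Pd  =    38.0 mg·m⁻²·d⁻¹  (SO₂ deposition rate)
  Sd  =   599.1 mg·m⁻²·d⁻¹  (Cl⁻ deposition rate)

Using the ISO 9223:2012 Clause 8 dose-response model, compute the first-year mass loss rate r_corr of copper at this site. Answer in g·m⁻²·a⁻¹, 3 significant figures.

copper: temperature factor f = +0.126·(-8.8) = -1.1088
  sulphur-dioxide contribution → 0.08603 μm/a
  chloride contribution → 0.3698 μm/a
  total first-year rate 0.4558 μm/a
Convert to mass loss: 0.4558 μm/a × 8.96 g/cm³ = 4.084 g·m⁻²·a⁻¹

r_corr = 4.08 g·m⁻²·a⁻¹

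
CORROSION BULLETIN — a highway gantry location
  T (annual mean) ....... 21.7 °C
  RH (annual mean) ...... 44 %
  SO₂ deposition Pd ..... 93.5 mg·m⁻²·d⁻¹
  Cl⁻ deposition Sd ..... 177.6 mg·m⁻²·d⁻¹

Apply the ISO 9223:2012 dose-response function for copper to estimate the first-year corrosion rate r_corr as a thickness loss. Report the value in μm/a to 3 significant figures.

r_corr = 0.677 μm/a

copper: f(T) = -0.080·(T−10) [T>10 °C] = -0.9360
  Pd branch = 0.0053·Pd^0.26·e^(0.059·RH+f) = 0.0907 μm/a
  Sd branch = 0.01025·Sd^0.27·e^(0.036·RH+0.049·T) = 0.5858 μm/a
  sum: 0.0907 + 0.5858 → r_corr = 0.6765 μm/a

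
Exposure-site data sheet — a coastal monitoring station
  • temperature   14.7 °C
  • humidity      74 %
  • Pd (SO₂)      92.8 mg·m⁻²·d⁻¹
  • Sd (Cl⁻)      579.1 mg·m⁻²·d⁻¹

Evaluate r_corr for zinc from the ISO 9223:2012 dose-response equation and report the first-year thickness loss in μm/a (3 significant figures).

r_corr = 6.19 μm/a

zinc: f(T) = -0.071·(T−10) [T>10 °C] = -0.3337
  sulphur-dioxide contribution → 2.04 μm/a
  chloride contribution → 4.145 μm/a
  total first-year rate 6.186 μm/a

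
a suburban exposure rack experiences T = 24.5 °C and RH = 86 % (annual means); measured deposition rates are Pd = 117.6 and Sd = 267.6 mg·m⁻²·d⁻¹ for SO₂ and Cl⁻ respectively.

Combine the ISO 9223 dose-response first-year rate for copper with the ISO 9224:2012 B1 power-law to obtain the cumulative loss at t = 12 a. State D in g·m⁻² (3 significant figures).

D(12) = 203 g·m⁻²

copper: f(T) = -0.080·(T−10) [T>10 °C] = -1.1600
  SO₂ term: 0.0053·117.6^0.26·exp(0.059·86-1.1600) = 0.9171
  Sd branch = 0.01025·Sd^0.27·e^(0.036·RH+0.049·T) = 3.405 μm/a
  sum: 0.9171 + 3.405 → r_corr = 4.322 μm/a
Long-term exponent b (ISO 9224 Table 2, B1) = 0.667
  D(12) = 4.322 × 12^0.667 = 4.322 × 5.246 = 22.67 μm
  Mass loss = 22.67 μm × 8.96 g/cm³ = 203.1 g·m⁻²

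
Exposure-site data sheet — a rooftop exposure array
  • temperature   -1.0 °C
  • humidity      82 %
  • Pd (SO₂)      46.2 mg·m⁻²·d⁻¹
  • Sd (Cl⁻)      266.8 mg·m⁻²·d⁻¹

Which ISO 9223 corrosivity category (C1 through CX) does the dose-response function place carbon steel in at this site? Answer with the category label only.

carbon steel: f(T) = +0.150·(T−10) [T≤10 °C] = -1.6500
  sulphur-dioxide contribution → 12.86 μm/a
  chloride contribution → 46.85 μm/a
  ⇒ r_corr(carbon steel) = 59.71 μm/a
ISO 9223 Table 2 (carbon steel): 50 < 59.7 ≤ 80 μm/a ⇒ C4

C4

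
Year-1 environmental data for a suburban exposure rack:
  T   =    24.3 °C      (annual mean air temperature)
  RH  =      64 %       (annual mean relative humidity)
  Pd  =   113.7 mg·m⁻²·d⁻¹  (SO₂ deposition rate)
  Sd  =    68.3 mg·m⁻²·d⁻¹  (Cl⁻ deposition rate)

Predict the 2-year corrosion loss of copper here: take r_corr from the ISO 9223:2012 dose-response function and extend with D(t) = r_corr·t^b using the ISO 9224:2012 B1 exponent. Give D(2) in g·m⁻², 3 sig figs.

D(2) = 18.6 g·m⁻²

copper: f(T) = -0.080·(T−10) [T>10 °C] = -1.1440
  SO₂ term: 0.0053·113.7^0.26·exp(0.059·64-1.1440) = 0.2523
  Cl⁻ term: 0.01025·68.3^0.27·exp(0.036·64+0.049·24.3) = 1.056
  sum: 0.2523 + 1.056 → r_corr = 1.308 μm/a
Power-law: D(2) = r_corr · 2^0.667
  D(2) = 1.308 × 2^0.667 = 1.308 × 1.588 = 2.078 μm
  Mass loss = 2.078 μm × 8.96 g/cm³ = 18.61 g·m⁻²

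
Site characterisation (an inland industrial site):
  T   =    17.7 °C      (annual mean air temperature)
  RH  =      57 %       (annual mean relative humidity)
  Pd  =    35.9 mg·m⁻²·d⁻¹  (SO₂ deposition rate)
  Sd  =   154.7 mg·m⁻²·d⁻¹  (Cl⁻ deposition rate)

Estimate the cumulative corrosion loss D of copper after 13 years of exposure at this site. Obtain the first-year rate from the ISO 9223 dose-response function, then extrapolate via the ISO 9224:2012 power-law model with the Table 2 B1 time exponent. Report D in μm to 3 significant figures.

copper: temperature factor f = -0.080·(7.7) = -0.6160
  SO₂ term: 0.0053·35.9^0.26·exp(0.059·57-0.6160) = 0.2097
  Cl⁻ term: 0.01025·154.7^0.27·exp(0.036·57+0.049·17.7) = 0.7408
  r_corr = 0.2097 + 0.7408 = 0.9505 μm/a
Long-term exponent b (ISO 9224 Table 2, B1) = 0.667
  D(13) = 0.9505 × 13^0.667 = 0.9505 × 5.534 = 5.26 μm

D(13) = 5.26 μm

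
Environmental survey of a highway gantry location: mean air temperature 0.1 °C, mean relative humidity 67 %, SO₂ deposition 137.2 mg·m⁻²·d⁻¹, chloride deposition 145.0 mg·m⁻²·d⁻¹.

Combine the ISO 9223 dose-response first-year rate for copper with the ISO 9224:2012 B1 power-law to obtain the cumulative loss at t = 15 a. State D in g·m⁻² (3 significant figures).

D(15) = 39.6 g·m⁻²

copper: T≤10 °C ⇒ hinge +0.126·(0.1−10) = -1.2474
  sulphur-dioxide contribution → 0.2851 μm/a
  chloride contribution → 0.4405 μm/a
  total first-year rate 0.7256 μm/a
ISO 9224: D(t) = r_corr · t^b with b = 0.667 (copper, B1)
  D(15) = 0.7256 × 15^0.667 = 0.7256 × 6.088 = 4.417 μm
  Mass loss = 4.417 μm × 8.96 g/cm³ = 39.58 g·m⁻²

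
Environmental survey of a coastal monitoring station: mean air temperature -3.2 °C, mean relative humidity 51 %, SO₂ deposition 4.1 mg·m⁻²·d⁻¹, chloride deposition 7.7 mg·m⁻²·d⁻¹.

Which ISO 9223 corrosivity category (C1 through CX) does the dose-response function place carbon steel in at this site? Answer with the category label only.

C2

carbon steel: f(T) = +0.150·(T−10) [T≤10 °C] = -1.9800
  Pd branch = 1.77·Pd^0.52·e^(0.02·RH+f) = 1.412 μm/a
  Cl⁻ term: 0.102·7.7^0.62·exp(0.033·51+0.04·-3.2) = 1.712
  r_corr = 1.412 + 1.712 = 3.124 μm/a
Category bounds: 1.3…25 μm/a bracket r_corr ⇒ C2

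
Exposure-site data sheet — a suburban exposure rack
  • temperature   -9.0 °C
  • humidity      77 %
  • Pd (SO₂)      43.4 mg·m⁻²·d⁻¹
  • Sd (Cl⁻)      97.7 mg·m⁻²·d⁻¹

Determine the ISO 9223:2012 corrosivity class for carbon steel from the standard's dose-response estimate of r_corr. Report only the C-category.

carbon steel: temperature factor f = +0.150·(-19.0) = -2.8500
  Pd branch = 1.77·Pd^0.52·e^(0.02·RH+f) = 3.393 μm/a
  Sd branch = 0.102·Sd^0.62·e^(0.033·RH+0.04·T) = 15.47 μm/a
  sum: 3.393 + 15.47 → r_corr = 18.86 μm/a
Category bounds: 1.3…25 μm/a bracket r_corr ⇒ C2

C2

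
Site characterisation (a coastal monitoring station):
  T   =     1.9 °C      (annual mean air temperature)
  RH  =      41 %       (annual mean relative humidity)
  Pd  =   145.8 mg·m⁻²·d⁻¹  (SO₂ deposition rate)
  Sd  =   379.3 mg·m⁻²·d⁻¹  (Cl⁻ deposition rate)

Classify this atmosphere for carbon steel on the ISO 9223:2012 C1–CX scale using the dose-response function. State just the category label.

C3

carbon steel: T≤10 °C ⇒ hinge +0.150·(1.9−10) = -1.2150
  Pd branch = 1.77·Pd^0.52·e^(0.02·RH+f) = 15.91 μm/a
  Cl⁻ term: 0.102·379.3^0.62·exp(0.033·41+0.04·1.9) = 16.91
  sum: 15.91 + 16.91 → r_corr = 32.82 μm/a
Category bounds: 25…50 μm/a bracket r_corr ⇒ C3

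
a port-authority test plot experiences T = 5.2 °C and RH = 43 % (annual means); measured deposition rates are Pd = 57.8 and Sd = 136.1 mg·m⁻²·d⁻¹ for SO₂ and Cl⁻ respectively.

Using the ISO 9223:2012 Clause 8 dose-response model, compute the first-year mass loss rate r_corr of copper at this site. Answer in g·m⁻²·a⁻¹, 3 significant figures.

copper: f(T) = +0.126·(T−10) [T≤10 °C] = -0.6048
  sulphur-dioxide contribution → 0.1051 μm/a
  chloride contribution → 0.2343 μm/a
  ⇒ r_corr(copper) = 0.3394 μm/a
Convert to mass loss: 0.3394 μm/a × 8.96 g/cm³ = 3.041 g·m⁻²·a⁻¹

r_corr = 3.04 g·m⁻²·a⁻¹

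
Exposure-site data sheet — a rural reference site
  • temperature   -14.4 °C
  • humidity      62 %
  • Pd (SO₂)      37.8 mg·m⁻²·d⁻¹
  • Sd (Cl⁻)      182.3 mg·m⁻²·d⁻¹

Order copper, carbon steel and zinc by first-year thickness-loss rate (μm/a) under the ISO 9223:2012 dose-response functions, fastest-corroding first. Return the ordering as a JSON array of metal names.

copper: f(T) = +0.126·(T−10) [T≤10 °C] = -3.0744
  Pd branch = 0.0053·Pd^0.26·e^(0.059·RH+f) = 0.02443 μm/a
  Cl⁻ term: 0.01025·182.3^0.27·exp(0.036·62+0.049·-14.4) = 0.1923
  sum: 0.02443 + 0.1923 → r_corr = 0.2168 μm/a
carbon steel: f(T) = +0.150·(T−10) [T≤10 °C] = -3.6600
  Pd branch = 1.77·Pd^0.52·e^(0.02·RH+f) = 1.041 μm/a
  Sd branch = 0.102·Sd^0.62·e^(0.033·RH+0.04·T) = 11.19 μm/a
  r_corr = 1.041 + 11.19 = 12.23 μm/a
zinc: temperature factor f = +0.038·(-24.4) = -0.9272
  SO₂ term: 0.0129·37.8^0.44·exp(0.046·62-0.9272) = 0.4371
  Sd branch = 0.0175·Sd^0.57·e^(0.008·RH+0.085·T) = 0.1643 μm/a
  r_corr = 0.4371 + 0.1643 = 0.6014 μm/a
Ordering by μm/a: carbon steel (12.2) > zinc (0.601) > copper (0.217)

["carbon steel", "zinc", "copper"]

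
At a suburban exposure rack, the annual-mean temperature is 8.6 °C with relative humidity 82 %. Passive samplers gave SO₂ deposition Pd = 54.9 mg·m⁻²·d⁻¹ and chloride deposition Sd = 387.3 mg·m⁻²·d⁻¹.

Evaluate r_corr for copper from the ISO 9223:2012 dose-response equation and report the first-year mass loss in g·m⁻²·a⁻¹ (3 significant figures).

r_corr = 27.6 g·m⁻²·a⁻¹

copper: temperature factor f = +0.126·(-1.4) = -0.1764
  Pd branch = 0.0053·Pd^0.26·e^(0.059·RH+f) = 1.589 μm/a
  Sd branch = 0.01025·Sd^0.27·e^(0.036·RH+0.049·T) = 1.495 μm/a
  r_corr = 1.589 + 1.495 = 3.083 μm/a
Convert to mass loss: 3.083 μm/a × 8.96 g/cm³ = 27.63 g·m⁻²·a⁻¹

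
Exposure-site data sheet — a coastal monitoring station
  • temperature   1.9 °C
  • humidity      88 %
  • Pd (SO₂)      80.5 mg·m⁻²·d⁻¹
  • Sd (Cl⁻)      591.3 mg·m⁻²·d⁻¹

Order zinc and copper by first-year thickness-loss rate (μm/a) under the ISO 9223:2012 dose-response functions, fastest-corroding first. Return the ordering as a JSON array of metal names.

zinc: f(T) = +0.038·(T−10) [T≤10 °C] = -0.3078
  SO₂ term: 0.0129·80.5^0.44·exp(0.046·88-0.3078) = 3.745
  Cl⁻ term: 0.0175·591.3^0.57·exp(0.008·88+0.085·1.9) = 1.581
  r_corr = 3.745 + 1.581 = 5.326 μm/a
copper: temperature factor f = +0.126·(-8.1) = -1.0206
  Pd branch = 0.0053·Pd^0.26·e^(0.059·RH+f) = 1.075 μm/a
  Sd branch = 0.01025·Sd^0.27·e^(0.036·RH+0.049·T) = 1.498 μm/a
  sum: 1.075 + 1.498 → r_corr = 2.573 μm/a
Ordering by μm/a: zinc (5.33) > copper (2.57)

["zinc", "copper"]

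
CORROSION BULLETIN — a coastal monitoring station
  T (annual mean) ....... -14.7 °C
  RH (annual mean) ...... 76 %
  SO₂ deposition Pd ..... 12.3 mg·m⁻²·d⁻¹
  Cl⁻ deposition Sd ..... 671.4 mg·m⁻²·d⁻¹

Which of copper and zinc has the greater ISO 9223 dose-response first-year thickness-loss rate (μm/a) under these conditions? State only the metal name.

copper: temperature factor f = +0.126·(-24.7) = -3.1122
  sulphur-dioxide contribution → 0.04013 μm/a
  chloride contribution → 0.4461 μm/a
  total first-year rate 0.4862 μm/a
zinc: f(T) = +0.038·(T−10) [T≤10 °C] = -0.9386
  sulphur-dioxide contribution → 0.5021 μm/a
  chloride contribution → 0.3765 μm/a
  total first-year rate 0.8787 μm/a
Ordering by μm/a: zinc (0.879) > copper (0.486)

zinc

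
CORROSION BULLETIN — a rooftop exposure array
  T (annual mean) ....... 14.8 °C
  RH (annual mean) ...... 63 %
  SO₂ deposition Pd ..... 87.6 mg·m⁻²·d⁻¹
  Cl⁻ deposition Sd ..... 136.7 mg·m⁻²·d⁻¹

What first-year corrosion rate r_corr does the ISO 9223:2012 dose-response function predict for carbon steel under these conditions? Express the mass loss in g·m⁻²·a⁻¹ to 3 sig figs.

carbon steel: f(T) = -0.054·(T−10) [T>10 °C] = -0.2592
  Pd branch = 1.77·Pd^0.52·e^(0.02·RH+f) = 49.29 μm/a
  Cl⁻ term: 0.102·136.7^0.62·exp(0.033·63+0.04·14.8) = 31.1
  sum: 49.29 + 31.1 → r_corr = 80.39 μm/a
Convert to mass loss: 80.39 μm/a × 7.85 g/cm³ = 631 g·m⁻²·a⁻¹

r_corr = 631 g·m⁻²·a⁻¹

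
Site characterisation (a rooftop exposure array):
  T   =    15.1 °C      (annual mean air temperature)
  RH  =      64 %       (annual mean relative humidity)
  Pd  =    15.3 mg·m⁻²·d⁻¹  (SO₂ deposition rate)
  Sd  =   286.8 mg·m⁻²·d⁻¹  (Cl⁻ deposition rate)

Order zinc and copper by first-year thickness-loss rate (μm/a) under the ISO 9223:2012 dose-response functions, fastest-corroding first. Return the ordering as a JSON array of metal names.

["zinc", "copper"]

zinc: temperature factor f = -0.071·(5.1) = -0.3621
  Pd branch = 0.0129·Pd^0.44·e^(0.046·RH+f) = 0.5664 μm/a
  Cl⁻ term: 0.0175·286.8^0.57·exp(0.008·64+0.085·15.1) = 2.652
  sum: 0.5664 + 2.652 → r_corr = 3.219 μm/a
copper: f(T) = -0.080·(T−10) [T>10 °C] = -0.4080
  SO₂ term: 0.0053·15.3^0.26·exp(0.059·64-0.4080) = 0.3126
  Sd branch = 0.01025·Sd^0.27·e^(0.036·RH+0.049·T) = 0.9913 μm/a
  sum: 0.3126 + 0.9913 → r_corr = 1.304 μm/a
Ordering by μm/a: zinc (3.22) > copper (1.3)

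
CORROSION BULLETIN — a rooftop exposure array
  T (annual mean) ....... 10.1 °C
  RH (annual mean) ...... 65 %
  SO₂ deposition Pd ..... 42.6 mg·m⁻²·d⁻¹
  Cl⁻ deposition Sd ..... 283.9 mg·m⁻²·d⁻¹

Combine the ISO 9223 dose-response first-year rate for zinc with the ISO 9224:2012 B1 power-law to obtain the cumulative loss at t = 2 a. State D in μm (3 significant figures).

D(2) = 5.39 μm

zinc: T>10 °C ⇒ hinge -0.071·(10.1−10) = -0.0071
  SO₂ term: 0.0129·42.6^0.44·exp(0.046·65-0.0071) = 1.327
  Cl⁻ term: 0.0175·283.9^0.57·exp(0.008·65+0.085·10.1) = 1.738
  r_corr = 1.327 + 1.738 = 3.065 μm/a
ISO 9224: D(t) = r_corr · t^b with b = 0.813 (zinc, B1)
  D(2) = 3.065 × 2^0.813 = 3.065 × 1.757 = 5.385 μm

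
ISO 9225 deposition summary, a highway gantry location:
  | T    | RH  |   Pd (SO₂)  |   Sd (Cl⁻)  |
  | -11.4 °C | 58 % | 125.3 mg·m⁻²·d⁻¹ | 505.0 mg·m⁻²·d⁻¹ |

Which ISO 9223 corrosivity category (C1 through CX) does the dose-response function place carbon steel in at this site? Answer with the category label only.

carbon steel: T≤10 °C ⇒ hinge +0.150·(-11.4−10) = -3.2100
  sulphur-dioxide contribution → 2.809 μm/a
  chloride contribution → 20.79 μm/a
  total first-year rate 23.6 μm/a
23.6 μm/a falls in (1.3, 25] for carbon steel → category C2

C2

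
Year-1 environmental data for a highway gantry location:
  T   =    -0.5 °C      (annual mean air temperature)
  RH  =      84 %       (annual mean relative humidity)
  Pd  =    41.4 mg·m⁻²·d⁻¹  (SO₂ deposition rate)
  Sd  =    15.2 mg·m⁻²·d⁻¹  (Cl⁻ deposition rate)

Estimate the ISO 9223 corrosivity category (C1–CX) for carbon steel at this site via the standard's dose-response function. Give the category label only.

carbon steel: T≤10 °C ⇒ hinge +0.150·(-0.5−10) = -1.5750
  sulphur-dioxide contribution → 13.63 μm/a
  chloride contribution → 8.64 μm/a
  ⇒ r_corr(carbon steel) = 22.27 μm/a
ISO 9223 Table 2 (carbon steel): 1.3 < 22.3 ≤ 25 μm/a ⇒ C2

C2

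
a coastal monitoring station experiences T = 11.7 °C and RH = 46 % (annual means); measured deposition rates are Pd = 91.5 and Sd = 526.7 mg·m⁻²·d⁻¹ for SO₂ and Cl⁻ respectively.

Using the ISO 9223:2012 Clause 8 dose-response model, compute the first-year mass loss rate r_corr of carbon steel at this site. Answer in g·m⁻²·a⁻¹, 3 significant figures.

r_corr = 617 g·m⁻²·a⁻¹

carbon steel: T>10 °C ⇒ hinge -0.054·(11.7−10) = -0.0918
  SO₂ term: 1.77·91.5^0.52·exp(0.02·46-0.0918) = 42.42
  Cl⁻ term: 0.102·526.7^0.62·exp(0.033·46+0.04·11.7) = 36.18
  sum: 42.42 + 36.18 → r_corr = 78.6 μm/a
Convert to mass loss: 78.6 μm/a × 7.85 g/cm³ = 617 g·m⁻²·a⁻¹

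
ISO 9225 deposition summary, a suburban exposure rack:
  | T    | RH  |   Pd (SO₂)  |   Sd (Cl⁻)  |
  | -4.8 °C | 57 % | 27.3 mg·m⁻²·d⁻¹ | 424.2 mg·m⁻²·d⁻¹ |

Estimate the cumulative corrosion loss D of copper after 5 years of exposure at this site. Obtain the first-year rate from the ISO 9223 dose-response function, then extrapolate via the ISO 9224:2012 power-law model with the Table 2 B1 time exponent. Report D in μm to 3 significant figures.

copper: temperature factor f = +0.126·(-14.8) = -1.8648
  sulphur-dioxide contribution → 0.05602 μm/a
  chloride contribution → 0.323 μm/a
  total first-year rate 0.379 μm/a
Power-law: D(5) = r_corr · 5^0.667
  D(5) = 0.379 × 5^0.667 = 0.379 × 2.926 = 1.109 μm

D(5) = 1.11 μm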